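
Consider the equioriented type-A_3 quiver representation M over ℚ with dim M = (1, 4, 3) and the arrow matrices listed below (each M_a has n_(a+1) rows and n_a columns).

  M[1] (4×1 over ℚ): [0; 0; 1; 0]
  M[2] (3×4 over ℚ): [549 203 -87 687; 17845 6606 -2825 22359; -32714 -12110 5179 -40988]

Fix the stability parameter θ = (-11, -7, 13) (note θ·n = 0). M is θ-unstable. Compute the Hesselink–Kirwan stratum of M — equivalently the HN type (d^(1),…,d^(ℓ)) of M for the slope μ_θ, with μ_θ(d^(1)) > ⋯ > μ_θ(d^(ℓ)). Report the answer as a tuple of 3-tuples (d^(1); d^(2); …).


Interval decomposition of M: I[1,3], I[2,2], I[2,3]^2.
HN type (ℓ=3): μ^(1)=13; μ^(2)=-7; μ^(3)=-11

((0, 0, 3); (0, 4, 0); (1, 0, 0))


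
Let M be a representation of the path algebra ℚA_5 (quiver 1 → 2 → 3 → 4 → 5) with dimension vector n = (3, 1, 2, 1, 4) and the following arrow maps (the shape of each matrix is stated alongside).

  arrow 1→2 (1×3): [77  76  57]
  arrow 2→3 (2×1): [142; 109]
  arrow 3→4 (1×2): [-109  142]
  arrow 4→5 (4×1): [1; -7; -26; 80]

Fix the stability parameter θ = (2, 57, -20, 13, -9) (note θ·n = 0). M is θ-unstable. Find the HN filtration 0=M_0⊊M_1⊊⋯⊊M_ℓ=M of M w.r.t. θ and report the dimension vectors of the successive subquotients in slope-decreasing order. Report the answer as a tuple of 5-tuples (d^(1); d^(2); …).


Barcode: M ≅ I[1,1]^2, I[1,3], I[3,5], I[5,5]^3. HN layers by μ_θ (4 steps, strictly decreasing):
  μ^(1)=37/2; μ^(2)=2; μ^(3)=-9; μ^(4)=-20

((0, 1, 1, 0, 0); (3, 0, 0, 1, 1); (0, 0, 0, 0, 3); (0, 0, 1, 0, 0))


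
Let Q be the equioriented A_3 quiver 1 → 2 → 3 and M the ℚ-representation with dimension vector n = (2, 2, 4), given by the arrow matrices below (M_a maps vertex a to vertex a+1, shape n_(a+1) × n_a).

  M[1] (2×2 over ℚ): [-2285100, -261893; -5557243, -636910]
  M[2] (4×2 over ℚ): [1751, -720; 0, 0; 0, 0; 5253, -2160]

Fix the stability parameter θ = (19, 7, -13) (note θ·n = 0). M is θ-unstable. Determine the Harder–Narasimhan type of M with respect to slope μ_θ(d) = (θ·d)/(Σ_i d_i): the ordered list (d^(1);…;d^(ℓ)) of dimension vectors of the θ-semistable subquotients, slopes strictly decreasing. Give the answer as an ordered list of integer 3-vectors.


Via rank(M_{q-1}∘⋯∘M_p): M ≅ I[1,2], I[1,3], I[3,3]^3.
μ_θ-semistable layers: μ^(1)=13; μ^(2)=13/3; μ^(3)=-13

((1, 1, 0); (1, 1, 1); (0, 0, 3))


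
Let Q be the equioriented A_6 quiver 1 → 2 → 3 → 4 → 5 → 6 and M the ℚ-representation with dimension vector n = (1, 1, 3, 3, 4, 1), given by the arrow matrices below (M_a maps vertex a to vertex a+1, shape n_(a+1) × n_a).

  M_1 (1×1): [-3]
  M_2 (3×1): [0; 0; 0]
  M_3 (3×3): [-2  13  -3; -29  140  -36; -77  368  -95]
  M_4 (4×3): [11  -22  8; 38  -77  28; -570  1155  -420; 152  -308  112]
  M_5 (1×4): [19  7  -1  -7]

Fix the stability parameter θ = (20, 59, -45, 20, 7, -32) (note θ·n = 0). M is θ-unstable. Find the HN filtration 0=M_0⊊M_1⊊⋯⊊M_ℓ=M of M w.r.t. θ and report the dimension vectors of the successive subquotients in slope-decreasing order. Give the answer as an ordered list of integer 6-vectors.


Barcode: M ≅ I[1,2], I[3,4], I[3,5], I[3,6], I[5,5]^2. HN layers by μ_θ (6 steps, strictly decreasing):
  μ^(1)=59; μ^(2)=20; μ^(3)=27/2; μ^(4)=7; μ^(5)=-5/3; μ^(6)=-45

((0, 1, 0, 0, 0, 0); (1, 0, 0, 1, 0, 0); (0, 0, 0, 1, 1, 0); (0, 0, 0, 0, 2, 0); (0, 0, 0, 1, 1, 1); (0, 0, 3, 0, 0, 0))


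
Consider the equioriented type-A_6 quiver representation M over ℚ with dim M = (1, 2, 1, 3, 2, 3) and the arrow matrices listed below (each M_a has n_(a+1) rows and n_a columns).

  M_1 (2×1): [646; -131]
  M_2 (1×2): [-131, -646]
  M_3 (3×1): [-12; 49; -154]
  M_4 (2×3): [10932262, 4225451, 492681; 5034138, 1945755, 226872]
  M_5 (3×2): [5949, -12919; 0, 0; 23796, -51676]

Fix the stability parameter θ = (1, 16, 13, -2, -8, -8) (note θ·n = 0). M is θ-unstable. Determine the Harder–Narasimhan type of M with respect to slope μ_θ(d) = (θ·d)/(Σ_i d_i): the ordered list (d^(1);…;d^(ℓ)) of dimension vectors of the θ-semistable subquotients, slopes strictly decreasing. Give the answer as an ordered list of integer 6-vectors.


Barcode: M ≅ I[1,2], I[2,5], I[4,4], I[4,6], I[6,6]^2. HN layers by μ_θ (6 steps, strictly decreasing):
  μ^(1)=16; μ^(2)=19/4; μ^(3)=1; μ^(4)=-2; μ^(5)=-6; μ^(6)=-8

((0, 1, 0, 0, 0, 0); (0, 1, 1, 1, 1, 0); (1, 0, 0, 0, 0, 0); (0, 0, 0, 1, 0, 0); (0, 0, 0, 1, 1, 1); (0, 0, 0, 0, 0, 2))


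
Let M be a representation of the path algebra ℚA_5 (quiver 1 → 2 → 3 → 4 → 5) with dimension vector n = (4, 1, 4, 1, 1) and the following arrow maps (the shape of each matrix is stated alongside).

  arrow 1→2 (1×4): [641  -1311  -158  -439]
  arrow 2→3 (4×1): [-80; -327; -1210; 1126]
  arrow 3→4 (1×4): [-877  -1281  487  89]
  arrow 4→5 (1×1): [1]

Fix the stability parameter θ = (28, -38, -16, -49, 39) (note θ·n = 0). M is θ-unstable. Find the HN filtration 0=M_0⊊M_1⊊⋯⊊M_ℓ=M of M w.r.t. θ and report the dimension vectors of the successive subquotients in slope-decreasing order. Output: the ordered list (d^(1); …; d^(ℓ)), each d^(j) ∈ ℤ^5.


Barcode: M ≅ I[1,1]^3, I[1,5], I[3,3]^3. HN layers by μ_θ (4 steps, strictly decreasing):
  μ^(1)=39; μ^(2)=28; μ^(3)=-16; μ^(4)=-75/4

((0, 0, 0, 0, 1); (3, 0, 0, 0, 0); (0, 0, 3, 0, 0); (1, 1, 1, 1, 0))


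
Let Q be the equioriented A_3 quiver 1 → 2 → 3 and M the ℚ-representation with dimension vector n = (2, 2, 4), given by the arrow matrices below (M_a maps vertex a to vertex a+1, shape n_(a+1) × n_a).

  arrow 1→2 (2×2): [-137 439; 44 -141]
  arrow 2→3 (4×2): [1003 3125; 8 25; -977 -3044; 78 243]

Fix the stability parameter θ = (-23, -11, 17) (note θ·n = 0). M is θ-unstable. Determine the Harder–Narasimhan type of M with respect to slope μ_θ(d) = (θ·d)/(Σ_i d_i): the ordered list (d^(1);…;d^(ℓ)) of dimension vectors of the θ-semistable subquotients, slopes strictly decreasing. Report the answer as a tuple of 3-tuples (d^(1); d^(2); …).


Via rank(M_{q-1}∘⋯∘M_p): M ≅ I[1,3]^2, I[3,3]^2.
μ_θ-semistable layers: μ^(1)=17; μ^(2)=-11; μ^(3)=-23

((0, 0, 4); (0, 2, 0); (2, 0, 0))


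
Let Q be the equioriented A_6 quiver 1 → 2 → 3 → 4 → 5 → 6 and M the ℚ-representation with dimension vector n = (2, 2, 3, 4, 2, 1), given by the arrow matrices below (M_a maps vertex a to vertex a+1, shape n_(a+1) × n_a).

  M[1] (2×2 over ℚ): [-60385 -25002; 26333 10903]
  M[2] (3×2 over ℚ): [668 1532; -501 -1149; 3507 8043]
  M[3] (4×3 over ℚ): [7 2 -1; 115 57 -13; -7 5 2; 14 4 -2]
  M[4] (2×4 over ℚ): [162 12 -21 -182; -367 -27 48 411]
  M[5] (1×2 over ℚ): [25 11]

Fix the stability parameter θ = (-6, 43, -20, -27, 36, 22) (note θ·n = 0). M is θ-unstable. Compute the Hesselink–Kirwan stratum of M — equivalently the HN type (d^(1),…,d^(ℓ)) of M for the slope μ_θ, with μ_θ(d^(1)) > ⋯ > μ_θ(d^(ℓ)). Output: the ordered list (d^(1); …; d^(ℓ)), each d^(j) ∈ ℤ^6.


Via rank(M_{q-1}∘⋯∘M_p): M ≅ I[1,2], I[1,5], I[3,4], I[3,6], I[4,4].
μ_θ-semistable layers: μ^(1)=43; μ^(2)=36; μ^(3)=29; μ^(4)=-4/3; μ^(5)=-6; μ^(6)=-47/2; μ^(7)=-27

((0, 1, 0, 0, 0, 0); (0, 0, 0, 0, 1, 0); (0, 0, 0, 0, 1, 1); (0, 1, 1, 1, 0, 0); (2, 0, 0, 0, 0, 0); (0, 0, 2, 2, 0, 0); (0, 0, 0, 1, 0, 0))


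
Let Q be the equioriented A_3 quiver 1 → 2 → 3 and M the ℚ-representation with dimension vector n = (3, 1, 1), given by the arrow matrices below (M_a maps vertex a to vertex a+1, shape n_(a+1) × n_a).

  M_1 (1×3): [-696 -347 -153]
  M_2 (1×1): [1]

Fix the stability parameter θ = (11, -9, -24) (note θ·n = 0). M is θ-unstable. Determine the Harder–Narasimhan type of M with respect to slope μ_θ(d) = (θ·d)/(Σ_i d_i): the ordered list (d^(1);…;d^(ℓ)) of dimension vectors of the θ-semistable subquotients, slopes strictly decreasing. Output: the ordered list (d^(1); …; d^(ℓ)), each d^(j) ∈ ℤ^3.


Interval decomposition of M: I[1,1]^2, I[1,3].
HN type (ℓ=2): μ^(1)=11; μ^(2)=-22/3

((2, 0, 0); (1, 1, 1))


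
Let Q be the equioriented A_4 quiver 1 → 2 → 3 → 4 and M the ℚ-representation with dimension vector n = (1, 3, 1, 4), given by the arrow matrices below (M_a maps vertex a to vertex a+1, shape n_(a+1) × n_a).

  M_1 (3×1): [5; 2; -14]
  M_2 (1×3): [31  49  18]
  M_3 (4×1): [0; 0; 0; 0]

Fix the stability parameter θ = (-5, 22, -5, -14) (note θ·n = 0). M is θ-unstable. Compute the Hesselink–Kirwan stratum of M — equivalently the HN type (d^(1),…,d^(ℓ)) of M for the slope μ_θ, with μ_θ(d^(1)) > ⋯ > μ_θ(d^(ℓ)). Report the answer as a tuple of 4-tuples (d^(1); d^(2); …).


Barcode: M ≅ I[1,3], I[2,2]^2, I[4,4]^4. HN layers by μ_θ (4 steps, strictly decreasing):
  μ^(1)=22; μ^(2)=17/2; μ^(3)=-5; μ^(4)=-14

((0, 2, 0, 0); (0, 1, 1, 0); (1, 0, 0, 0); (0, 0, 0, 4))


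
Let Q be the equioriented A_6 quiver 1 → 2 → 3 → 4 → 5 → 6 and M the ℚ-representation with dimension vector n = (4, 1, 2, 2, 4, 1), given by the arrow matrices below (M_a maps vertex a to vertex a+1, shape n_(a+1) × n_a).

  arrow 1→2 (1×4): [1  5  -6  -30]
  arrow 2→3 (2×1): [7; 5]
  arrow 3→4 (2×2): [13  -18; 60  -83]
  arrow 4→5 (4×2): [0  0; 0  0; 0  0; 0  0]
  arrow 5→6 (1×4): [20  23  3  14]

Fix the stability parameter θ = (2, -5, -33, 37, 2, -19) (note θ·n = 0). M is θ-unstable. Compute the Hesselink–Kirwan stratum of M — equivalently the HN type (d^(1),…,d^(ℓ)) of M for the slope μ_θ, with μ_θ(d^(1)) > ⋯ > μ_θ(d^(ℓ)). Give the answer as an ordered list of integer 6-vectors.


Interval decomposition of M: I[1,1]^3, I[1,4], I[3,4], I[5,5]^3, I[5,6].
HN type (ℓ=5): μ^(1)=37; μ^(2)=2; μ^(3)=-17/2; μ^(4)=-12; μ^(5)=-33

((0, 0, 0, 2, 0, 0); (3, 0, 0, 0, 3, 0); (0, 0, 0, 0, 1, 1); (1, 1, 1, 0, 0, 0); (0, 0, 1, 0, 0, 0))


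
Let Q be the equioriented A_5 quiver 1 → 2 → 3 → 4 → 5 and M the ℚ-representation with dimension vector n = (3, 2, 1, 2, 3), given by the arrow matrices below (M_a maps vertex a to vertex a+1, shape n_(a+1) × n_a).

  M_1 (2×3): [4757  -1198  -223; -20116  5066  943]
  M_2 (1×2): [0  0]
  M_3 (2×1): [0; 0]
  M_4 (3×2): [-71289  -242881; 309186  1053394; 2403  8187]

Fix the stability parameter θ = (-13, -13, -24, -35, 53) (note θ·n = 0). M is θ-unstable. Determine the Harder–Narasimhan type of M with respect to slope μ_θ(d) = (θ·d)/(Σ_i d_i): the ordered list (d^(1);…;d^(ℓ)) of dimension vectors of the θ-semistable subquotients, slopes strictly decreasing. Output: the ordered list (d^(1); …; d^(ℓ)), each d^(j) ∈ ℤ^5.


Barcode: M ≅ I[1,1], I[1,2]^2, I[3,3], I[4,4], I[4,5], I[5,5]^2. HN layers by μ_θ (4 steps, strictly decreasing):
  μ^(1)=53; μ^(2)=-13; μ^(3)=-24; μ^(4)=-35

((0, 0, 0, 0, 3); (3, 2, 0, 0, 0); (0, 0, 1, 0, 0); (0, 0, 0, 2, 0))


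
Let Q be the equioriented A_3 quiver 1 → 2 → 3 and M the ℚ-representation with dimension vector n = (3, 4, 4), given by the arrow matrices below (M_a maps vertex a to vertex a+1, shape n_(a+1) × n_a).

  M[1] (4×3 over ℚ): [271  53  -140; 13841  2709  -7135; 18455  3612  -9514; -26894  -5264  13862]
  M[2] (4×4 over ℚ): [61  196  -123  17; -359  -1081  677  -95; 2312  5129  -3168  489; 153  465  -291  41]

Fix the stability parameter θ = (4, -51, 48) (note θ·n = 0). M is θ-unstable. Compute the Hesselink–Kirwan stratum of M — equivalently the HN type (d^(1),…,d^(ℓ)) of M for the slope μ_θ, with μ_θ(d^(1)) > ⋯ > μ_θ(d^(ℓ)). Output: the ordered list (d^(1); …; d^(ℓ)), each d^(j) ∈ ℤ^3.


Interval decomposition of M: I[1,2], I[1,3]^2, I[2,3], I[3,3].
HN type (ℓ=3): μ^(1)=48; μ^(2)=-47/2; μ^(3)=-51

((0, 0, 4); (3, 3, 0); (0, 1, 0))


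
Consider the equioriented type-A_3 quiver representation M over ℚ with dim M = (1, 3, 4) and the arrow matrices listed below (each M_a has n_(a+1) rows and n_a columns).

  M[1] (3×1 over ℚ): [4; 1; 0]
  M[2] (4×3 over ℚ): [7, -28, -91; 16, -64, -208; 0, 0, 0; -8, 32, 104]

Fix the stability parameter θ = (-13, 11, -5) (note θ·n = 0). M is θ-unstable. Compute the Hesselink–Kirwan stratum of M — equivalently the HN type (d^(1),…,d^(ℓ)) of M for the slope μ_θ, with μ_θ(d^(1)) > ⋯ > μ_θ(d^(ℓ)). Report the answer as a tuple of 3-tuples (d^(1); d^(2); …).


Barcode: M ≅ I[1,2], I[2,2], I[2,3], I[3,3]^3. HN layers by μ_θ (4 steps, strictly decreasing):
  μ^(1)=11; μ^(2)=3; μ^(3)=-5; μ^(4)=-13

((0, 2, 0); (0, 1, 1); (0, 0, 3); (1, 0, 0))


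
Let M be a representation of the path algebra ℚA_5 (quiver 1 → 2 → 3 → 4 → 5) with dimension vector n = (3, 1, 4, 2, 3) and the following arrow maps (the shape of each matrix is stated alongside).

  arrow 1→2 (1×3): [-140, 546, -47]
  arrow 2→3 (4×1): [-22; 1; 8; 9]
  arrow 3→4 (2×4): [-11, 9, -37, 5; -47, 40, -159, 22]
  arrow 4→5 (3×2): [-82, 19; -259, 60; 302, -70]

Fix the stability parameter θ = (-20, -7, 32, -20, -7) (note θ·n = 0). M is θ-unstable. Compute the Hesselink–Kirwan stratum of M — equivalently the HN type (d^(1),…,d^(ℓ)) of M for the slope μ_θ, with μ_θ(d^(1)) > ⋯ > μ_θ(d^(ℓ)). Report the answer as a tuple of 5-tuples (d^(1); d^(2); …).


Barcode: M ≅ I[1,1]^2, I[1,3], I[3,3], I[3,5]^2, I[5,5]. HN layers by μ_θ (4 steps, strictly decreasing):
  μ^(1)=32; μ^(2)=5/3; μ^(3)=-7; μ^(4)=-20

((0, 0, 2, 0, 0); (0, 0, 2, 2, 2); (0, 1, 0, 0, 1); (3, 0, 0, 0, 0))


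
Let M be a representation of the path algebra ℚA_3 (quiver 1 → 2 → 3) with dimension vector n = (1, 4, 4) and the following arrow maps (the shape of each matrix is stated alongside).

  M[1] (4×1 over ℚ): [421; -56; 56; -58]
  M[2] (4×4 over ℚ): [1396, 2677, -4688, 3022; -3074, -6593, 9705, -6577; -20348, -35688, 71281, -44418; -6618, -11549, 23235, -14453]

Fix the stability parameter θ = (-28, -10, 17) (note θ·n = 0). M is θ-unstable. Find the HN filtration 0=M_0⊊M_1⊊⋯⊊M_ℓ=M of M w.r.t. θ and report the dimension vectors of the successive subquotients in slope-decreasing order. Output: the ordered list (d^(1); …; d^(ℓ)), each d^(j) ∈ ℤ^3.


Interval decomposition of M: I[1,2], I[2,3]^3, I[3,3].
HN type (ℓ=3): μ^(1)=17; μ^(2)=-10; μ^(3)=-28

((0, 0, 4); (0, 4, 0); (1, 0, 0))


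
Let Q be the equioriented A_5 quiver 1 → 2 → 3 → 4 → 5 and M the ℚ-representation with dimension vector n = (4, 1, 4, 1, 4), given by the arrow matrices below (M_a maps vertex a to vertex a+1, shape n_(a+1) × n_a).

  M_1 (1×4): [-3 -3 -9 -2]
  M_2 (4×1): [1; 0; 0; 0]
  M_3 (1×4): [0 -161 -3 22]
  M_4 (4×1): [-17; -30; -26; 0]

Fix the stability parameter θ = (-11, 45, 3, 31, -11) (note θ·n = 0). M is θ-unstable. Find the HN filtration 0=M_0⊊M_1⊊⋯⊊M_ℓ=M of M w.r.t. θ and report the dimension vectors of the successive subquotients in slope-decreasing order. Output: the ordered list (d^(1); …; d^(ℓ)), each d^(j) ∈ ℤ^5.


Interval decomposition of M: I[1,1]^3, I[1,3], I[3,3]^2, I[3,5], I[5,5]^3.
HN type (ℓ=4): μ^(1)=24; μ^(2)=10; μ^(3)=3; μ^(4)=-11

((0, 1, 1, 0, 0); (0, 0, 0, 1, 1); (0, 0, 3, 0, 0); (4, 0, 0, 0, 3))


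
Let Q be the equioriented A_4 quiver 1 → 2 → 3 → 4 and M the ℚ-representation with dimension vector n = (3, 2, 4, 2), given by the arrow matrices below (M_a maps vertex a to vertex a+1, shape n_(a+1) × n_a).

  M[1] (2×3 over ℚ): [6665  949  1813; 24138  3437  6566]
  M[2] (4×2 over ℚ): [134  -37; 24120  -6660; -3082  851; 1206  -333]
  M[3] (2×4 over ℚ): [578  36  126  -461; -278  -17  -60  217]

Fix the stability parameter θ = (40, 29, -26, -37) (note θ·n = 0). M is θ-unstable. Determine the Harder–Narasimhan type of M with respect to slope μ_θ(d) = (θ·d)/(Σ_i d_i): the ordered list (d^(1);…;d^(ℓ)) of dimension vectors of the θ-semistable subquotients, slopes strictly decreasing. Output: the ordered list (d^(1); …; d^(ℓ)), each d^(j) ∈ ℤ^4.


Via rank(M_{q-1}∘⋯∘M_p): M ≅ I[1,1], I[1,2], I[1,4], I[3,3]^2, I[3,4].
μ_θ-semistable layers: μ^(1)=40; μ^(2)=69/2; μ^(3)=3/2; μ^(4)=-26; μ^(5)=-63/2

((1, 0, 0, 0); (1, 1, 0, 0); (1, 1, 1, 1); (0, 0, 2, 0); (0, 0, 1, 1))


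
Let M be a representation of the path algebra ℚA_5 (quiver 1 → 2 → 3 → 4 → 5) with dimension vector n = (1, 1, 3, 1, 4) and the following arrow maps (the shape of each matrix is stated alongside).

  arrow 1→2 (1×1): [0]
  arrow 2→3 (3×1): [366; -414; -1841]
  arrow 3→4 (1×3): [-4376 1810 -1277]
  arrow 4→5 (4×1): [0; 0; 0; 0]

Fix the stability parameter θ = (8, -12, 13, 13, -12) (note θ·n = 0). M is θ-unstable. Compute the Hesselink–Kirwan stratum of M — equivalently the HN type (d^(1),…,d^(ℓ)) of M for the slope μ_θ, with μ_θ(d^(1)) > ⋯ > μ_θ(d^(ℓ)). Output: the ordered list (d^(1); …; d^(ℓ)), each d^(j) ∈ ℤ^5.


Barcode: M ≅ I[1,1], I[2,4], I[3,3]^2, I[5,5]^4. HN layers by μ_θ (3 steps, strictly decreasing):
  μ^(1)=13; μ^(2)=8; μ^(3)=-12

((0, 0, 3, 1, 0); (1, 0, 0, 0, 0); (0, 1, 0, 0, 4))


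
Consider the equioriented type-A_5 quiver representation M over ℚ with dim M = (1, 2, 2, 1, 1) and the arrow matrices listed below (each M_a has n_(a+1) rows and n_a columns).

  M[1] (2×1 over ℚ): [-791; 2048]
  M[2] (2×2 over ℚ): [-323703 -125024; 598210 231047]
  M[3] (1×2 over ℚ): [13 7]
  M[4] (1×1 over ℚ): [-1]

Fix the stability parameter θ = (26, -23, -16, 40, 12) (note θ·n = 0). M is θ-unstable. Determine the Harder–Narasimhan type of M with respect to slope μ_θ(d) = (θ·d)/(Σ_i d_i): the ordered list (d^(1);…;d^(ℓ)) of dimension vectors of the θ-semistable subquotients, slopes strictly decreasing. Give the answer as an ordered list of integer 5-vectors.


Barcode: M ≅ I[1,5], I[2,3]. HN layers by μ_θ (4 steps, strictly decreasing):
  μ^(1)=26; μ^(2)=-13/3; μ^(3)=-16; μ^(4)=-23

((0, 0, 0, 1, 1); (1, 1, 1, 0, 0); (0, 0, 1, 0, 0); (0, 1, 0, 0, 0))


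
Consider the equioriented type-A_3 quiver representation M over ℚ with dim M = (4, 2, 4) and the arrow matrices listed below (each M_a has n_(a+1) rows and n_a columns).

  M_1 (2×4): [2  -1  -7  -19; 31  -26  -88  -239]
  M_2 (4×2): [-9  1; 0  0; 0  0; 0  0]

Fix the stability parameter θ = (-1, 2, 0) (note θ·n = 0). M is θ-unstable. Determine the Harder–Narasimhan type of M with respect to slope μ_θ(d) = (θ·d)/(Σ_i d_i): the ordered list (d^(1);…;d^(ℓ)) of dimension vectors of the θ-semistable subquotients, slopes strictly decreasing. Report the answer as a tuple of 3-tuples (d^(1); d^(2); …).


Interval decomposition of M: I[1,1]^2, I[1,2], I[1,3], I[3,3]^3.
HN type (ℓ=4): μ^(1)=2; μ^(2)=1; μ^(3)=0; μ^(4)=-1

((0, 1, 0); (0, 1, 1); (0, 0, 3); (4, 0, 0))


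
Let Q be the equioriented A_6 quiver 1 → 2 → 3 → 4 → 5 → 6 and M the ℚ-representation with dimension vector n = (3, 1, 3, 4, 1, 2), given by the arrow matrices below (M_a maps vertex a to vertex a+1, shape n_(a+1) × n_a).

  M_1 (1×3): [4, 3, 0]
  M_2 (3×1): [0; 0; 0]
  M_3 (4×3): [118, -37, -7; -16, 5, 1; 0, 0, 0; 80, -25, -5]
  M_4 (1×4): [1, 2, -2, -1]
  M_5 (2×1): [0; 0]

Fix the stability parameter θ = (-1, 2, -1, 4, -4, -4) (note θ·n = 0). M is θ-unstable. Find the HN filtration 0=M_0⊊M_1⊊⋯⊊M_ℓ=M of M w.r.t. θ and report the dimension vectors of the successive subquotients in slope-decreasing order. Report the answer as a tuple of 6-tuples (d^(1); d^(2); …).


Barcode: M ≅ I[1,1]^2, I[1,2], I[3,3], I[3,4], I[3,5], I[4,4]^2, I[6,6]^2. HN layers by μ_θ (5 steps, strictly decreasing):
  μ^(1)=4; μ^(2)=2; μ^(3)=0; μ^(4)=-1; μ^(5)=-4

((0, 0, 0, 3, 0, 0); (0, 1, 0, 0, 0, 0); (0, 0, 0, 1, 1, 0); (3, 0, 3, 0, 0, 0); (0, 0, 0, 0, 0, 2))


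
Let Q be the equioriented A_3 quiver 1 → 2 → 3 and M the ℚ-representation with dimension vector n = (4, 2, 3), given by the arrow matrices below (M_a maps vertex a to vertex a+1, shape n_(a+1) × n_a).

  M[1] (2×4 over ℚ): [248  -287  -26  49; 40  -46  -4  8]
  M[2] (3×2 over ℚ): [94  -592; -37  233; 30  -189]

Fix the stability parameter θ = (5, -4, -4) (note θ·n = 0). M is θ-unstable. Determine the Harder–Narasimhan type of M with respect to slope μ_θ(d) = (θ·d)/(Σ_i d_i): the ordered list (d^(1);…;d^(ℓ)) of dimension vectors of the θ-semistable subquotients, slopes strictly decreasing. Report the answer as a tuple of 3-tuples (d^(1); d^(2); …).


Barcode: M ≅ I[1,1]^2, I[1,3]^2, I[3,3]. HN layers by μ_θ (3 steps, strictly decreasing):
  μ^(1)=5; μ^(2)=-1; μ^(3)=-4

((2, 0, 0); (2, 2, 2); (0, 0, 1))


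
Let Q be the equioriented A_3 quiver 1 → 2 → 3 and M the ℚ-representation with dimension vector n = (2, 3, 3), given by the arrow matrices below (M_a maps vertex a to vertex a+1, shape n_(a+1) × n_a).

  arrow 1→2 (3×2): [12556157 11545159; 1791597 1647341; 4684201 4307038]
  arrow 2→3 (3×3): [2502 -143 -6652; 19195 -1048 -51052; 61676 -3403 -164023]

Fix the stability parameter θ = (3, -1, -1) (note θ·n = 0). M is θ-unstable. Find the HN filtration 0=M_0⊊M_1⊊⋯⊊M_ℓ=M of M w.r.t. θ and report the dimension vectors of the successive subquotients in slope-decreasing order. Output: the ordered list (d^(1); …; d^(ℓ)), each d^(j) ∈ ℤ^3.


Interval decomposition of M: I[1,3]^2, I[2,3].
HN type (ℓ=2): μ^(1)=1/3; μ^(2)=-1

((2, 2, 2); (0, 1, 1))


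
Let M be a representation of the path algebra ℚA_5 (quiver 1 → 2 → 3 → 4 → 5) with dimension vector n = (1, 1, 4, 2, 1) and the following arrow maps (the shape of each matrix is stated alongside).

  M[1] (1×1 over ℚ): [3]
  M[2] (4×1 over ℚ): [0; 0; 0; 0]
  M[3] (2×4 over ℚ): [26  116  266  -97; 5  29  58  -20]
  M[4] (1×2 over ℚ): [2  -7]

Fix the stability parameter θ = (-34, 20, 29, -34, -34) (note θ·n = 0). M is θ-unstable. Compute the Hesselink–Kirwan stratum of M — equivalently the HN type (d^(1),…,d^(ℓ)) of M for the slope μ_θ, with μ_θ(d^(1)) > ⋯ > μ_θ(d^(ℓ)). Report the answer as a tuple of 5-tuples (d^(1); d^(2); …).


Interval decomposition of M: I[1,2], I[3,3]^2, I[3,4], I[3,5].
HN type (ℓ=5): μ^(1)=29; μ^(2)=20; μ^(3)=-5/2; μ^(4)=-13; μ^(5)=-34

((0, 0, 2, 0, 0); (0, 1, 0, 0, 0); (0, 0, 1, 1, 0); (0, 0, 1, 1, 1); (1, 0, 0, 0, 0))


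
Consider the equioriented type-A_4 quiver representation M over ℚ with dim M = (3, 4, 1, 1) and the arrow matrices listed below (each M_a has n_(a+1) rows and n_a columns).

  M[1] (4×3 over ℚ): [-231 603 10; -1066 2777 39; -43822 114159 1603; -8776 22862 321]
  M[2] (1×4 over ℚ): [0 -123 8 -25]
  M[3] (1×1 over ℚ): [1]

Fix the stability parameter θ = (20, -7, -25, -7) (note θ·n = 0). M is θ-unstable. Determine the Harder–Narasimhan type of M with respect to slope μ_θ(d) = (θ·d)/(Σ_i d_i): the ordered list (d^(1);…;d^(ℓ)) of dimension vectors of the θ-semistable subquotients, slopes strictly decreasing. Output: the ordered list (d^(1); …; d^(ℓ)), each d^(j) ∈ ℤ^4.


Barcode: M ≅ I[1,2]^2, I[1,4], I[2,2]. HN layers by μ_θ (3 steps, strictly decreasing):
  μ^(1)=13/2; μ^(2)=-19/4; μ^(3)=-7

((2, 2, 0, 0); (1, 1, 1, 1); (0, 1, 0, 0))


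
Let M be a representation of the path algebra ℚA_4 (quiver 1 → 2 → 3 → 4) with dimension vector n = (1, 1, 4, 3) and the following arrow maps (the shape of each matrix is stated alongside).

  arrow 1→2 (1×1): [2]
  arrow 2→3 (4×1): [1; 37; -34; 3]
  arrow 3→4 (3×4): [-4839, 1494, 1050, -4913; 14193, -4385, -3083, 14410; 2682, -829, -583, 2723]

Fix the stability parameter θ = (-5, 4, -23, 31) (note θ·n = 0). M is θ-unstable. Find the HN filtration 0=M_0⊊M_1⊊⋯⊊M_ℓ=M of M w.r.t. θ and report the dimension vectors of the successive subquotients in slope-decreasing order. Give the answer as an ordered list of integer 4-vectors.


Interval decomposition of M: I[1,3], I[3,3], I[3,4]^2, I[4,4].
HN type (ℓ=3): μ^(1)=31; μ^(2)=-8; μ^(3)=-23

((0, 0, 0, 3); (1, 1, 1, 0); (0, 0, 3, 0))


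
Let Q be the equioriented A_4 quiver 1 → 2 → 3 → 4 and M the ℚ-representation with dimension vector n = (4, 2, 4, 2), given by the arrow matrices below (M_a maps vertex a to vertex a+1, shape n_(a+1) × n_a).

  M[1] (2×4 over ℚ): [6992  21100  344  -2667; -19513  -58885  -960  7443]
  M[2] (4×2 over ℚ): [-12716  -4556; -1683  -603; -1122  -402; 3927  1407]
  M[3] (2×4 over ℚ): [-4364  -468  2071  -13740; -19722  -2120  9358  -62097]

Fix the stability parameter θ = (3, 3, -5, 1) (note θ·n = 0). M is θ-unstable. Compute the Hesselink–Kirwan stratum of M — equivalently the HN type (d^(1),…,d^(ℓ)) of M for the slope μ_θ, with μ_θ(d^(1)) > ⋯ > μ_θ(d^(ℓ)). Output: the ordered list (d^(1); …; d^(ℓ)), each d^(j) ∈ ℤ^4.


Barcode: M ≅ I[1,1]^2, I[1,2], I[1,4], I[3,3]^2, I[3,4]. HN layers by μ_θ (4 steps, strictly decreasing):
  μ^(1)=3; μ^(2)=1; μ^(3)=1/3; μ^(4)=-5

((3, 1, 0, 0); (0, 0, 0, 2); (1, 1, 1, 0); (0, 0, 3, 0))


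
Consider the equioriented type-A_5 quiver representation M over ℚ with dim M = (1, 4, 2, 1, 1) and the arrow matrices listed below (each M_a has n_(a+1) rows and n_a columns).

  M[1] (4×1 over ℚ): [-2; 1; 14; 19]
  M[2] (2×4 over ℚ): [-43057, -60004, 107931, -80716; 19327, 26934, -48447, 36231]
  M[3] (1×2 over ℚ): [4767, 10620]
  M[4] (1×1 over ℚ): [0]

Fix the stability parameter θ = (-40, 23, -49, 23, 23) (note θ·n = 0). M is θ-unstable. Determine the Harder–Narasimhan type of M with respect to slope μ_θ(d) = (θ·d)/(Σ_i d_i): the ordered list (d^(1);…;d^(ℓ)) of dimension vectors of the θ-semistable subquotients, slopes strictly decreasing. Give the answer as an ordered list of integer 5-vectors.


Barcode: M ≅ I[1,3], I[2,2]^2, I[2,4], I[5,5]. HN layers by μ_θ (3 steps, strictly decreasing):
  μ^(1)=23; μ^(2)=-13; μ^(3)=-40

((0, 2, 0, 1, 1); (0, 2, 2, 0, 0); (1, 0, 0, 0, 0))


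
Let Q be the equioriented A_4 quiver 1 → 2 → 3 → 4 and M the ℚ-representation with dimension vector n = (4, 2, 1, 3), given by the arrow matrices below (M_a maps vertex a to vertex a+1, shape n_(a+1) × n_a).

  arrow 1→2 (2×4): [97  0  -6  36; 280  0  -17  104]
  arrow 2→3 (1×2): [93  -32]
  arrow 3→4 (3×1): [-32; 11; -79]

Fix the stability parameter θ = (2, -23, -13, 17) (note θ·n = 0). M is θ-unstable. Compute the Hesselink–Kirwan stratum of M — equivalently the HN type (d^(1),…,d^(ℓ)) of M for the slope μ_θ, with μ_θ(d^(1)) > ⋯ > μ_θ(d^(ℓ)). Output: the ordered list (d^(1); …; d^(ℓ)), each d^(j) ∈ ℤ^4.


Via rank(M_{q-1}∘⋯∘M_p): M ≅ I[1,1]^2, I[1,2], I[1,4], I[4,4]^2.
μ_θ-semistable layers: μ^(1)=17; μ^(2)=2; μ^(3)=-21/2; μ^(4)=-34/3

((0, 0, 0, 3); (2, 0, 0, 0); (1, 1, 0, 0); (1, 1, 1, 0))


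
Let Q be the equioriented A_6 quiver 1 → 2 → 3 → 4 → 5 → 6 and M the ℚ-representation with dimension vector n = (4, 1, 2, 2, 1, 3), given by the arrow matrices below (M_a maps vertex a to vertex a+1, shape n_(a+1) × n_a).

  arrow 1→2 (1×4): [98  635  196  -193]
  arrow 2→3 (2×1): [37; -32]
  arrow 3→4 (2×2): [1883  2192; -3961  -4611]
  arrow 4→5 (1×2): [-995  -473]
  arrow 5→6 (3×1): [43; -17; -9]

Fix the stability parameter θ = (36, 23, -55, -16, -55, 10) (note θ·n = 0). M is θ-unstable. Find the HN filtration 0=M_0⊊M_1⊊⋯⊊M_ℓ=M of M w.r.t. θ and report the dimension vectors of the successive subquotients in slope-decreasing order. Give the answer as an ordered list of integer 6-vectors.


Interval decomposition of M: I[1,1]^3, I[1,4], I[3,6], I[6,6]^2.
HN type (ℓ=5): μ^(1)=36; μ^(2)=10; μ^(3)=-3; μ^(4)=-71/2; μ^(5)=-55

((3, 0, 0, 0, 0, 0); (0, 0, 0, 0, 0, 3); (1, 1, 1, 1, 0, 0); (0, 0, 0, 1, 1, 0); (0, 0, 1, 0, 0, 0))


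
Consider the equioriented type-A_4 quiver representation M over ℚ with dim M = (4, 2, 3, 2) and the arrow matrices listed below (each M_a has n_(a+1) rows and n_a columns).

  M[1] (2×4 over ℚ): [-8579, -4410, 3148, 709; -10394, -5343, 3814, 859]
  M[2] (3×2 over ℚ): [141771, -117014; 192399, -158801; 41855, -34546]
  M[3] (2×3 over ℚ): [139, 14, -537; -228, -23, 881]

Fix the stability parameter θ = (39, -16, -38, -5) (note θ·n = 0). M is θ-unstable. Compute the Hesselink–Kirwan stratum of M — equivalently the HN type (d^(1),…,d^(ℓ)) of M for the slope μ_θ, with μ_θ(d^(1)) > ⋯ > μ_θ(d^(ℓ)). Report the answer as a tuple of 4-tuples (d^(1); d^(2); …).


Interval decomposition of M: I[1,1]^2, I[1,3], I[1,4], I[3,4].
HN type (ℓ=3): μ^(1)=39; μ^(2)=-5; μ^(3)=-38

((2, 0, 0, 0); (2, 2, 2, 2); (0, 0, 1, 0))


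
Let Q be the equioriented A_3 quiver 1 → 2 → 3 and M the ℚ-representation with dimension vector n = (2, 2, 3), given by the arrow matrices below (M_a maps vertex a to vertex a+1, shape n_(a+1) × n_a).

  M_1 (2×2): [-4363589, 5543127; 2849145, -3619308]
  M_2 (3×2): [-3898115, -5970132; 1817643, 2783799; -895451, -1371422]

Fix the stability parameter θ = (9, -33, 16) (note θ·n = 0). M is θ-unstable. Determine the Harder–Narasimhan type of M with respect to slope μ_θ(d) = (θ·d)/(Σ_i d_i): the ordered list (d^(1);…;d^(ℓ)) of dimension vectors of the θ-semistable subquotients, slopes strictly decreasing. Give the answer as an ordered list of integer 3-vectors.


Via rank(M_{q-1}∘⋯∘M_p): M ≅ I[1,3]^2, I[3,3].
μ_θ-semistable layers: μ^(1)=16; μ^(2)=-12

((0, 0, 3); (2, 2, 0))


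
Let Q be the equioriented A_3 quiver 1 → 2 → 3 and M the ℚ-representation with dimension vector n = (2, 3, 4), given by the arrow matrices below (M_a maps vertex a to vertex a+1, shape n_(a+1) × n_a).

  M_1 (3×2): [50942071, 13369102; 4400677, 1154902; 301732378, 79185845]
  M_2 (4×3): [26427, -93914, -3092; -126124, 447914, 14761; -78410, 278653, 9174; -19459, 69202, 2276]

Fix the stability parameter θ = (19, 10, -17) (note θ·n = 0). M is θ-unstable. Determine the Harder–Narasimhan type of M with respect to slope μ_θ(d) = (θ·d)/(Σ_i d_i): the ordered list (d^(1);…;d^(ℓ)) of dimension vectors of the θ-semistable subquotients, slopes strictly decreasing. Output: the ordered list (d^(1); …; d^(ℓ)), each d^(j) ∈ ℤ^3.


Via rank(M_{q-1}∘⋯∘M_p): M ≅ I[1,3]^2, I[2,3], I[3,3].
μ_θ-semistable layers: μ^(1)=4; μ^(2)=-7/2; μ^(3)=-17

((2, 2, 2); (0, 1, 1); (0, 0, 1))


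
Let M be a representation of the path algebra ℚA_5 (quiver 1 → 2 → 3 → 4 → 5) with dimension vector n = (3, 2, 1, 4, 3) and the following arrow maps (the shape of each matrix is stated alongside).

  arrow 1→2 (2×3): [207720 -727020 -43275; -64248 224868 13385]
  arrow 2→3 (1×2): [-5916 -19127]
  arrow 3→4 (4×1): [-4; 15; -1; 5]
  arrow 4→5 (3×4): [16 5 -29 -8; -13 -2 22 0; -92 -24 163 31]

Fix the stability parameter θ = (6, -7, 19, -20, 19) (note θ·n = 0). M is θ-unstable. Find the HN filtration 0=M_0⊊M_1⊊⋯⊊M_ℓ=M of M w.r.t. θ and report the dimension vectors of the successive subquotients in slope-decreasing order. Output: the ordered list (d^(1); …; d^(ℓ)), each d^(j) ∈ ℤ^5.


Barcode: M ≅ I[1,1]^2, I[1,4], I[2,2], I[4,5]^3. HN layers by μ_θ (5 steps, strictly decreasing):
  μ^(1)=19; μ^(2)=6; μ^(3)=-1/2; μ^(4)=-7; μ^(5)=-20

((0, 0, 0, 0, 3); (2, 0, 0, 0, 0); (1, 1, 1, 1, 0); (0, 1, 0, 0, 0); (0, 0, 0, 3, 0))


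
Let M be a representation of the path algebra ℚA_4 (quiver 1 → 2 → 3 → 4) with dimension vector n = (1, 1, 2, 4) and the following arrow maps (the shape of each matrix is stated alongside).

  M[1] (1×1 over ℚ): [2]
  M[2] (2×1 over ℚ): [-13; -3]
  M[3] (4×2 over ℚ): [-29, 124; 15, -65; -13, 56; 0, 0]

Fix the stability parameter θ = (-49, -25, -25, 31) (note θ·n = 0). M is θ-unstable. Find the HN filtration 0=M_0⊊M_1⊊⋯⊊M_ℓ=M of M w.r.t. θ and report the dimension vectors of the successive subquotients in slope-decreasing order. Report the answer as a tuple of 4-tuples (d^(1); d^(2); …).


Barcode: M ≅ I[1,4], I[3,4], I[4,4]^2. HN layers by μ_θ (3 steps, strictly decreasing):
  μ^(1)=31; μ^(2)=-25; μ^(3)=-49

((0, 0, 0, 4); (0, 1, 2, 0); (1, 0, 0, 0))


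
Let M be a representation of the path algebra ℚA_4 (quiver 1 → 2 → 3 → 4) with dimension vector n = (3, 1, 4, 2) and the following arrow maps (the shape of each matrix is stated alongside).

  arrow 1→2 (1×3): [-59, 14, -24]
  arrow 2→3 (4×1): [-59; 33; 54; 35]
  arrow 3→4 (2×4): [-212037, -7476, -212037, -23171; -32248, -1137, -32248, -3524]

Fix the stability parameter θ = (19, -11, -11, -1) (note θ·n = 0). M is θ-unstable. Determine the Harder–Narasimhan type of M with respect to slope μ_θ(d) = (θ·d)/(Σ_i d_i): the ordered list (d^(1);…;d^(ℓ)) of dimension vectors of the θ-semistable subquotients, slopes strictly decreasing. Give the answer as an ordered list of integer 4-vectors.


Barcode: M ≅ I[1,1]^2, I[1,4], I[3,3]^2, I[3,4]. HN layers by μ_θ (3 steps, strictly decreasing):
  μ^(1)=19; μ^(2)=-1; μ^(3)=-11

((2, 0, 0, 0); (1, 1, 1, 2); (0, 0, 3, 0))


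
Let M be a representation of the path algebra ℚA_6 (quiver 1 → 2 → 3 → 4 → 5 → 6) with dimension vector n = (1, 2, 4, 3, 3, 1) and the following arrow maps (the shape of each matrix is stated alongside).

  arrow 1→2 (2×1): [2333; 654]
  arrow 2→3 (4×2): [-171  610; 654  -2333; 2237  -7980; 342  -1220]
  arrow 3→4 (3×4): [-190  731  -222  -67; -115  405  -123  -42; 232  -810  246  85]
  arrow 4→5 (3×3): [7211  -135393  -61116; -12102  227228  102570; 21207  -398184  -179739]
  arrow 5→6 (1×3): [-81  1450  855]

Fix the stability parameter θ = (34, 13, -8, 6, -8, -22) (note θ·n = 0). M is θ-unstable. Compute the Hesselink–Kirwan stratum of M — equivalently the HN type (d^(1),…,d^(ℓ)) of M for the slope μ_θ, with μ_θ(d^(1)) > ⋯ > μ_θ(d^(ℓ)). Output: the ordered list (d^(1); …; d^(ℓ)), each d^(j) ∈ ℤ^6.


Via rank(M_{q-1}∘⋯∘M_p): M ≅ I[1,6], I[2,3], I[3,4], I[3,5], I[5,5].
μ_θ-semistable layers: μ^(1)=6; μ^(2)=5/2; μ^(3)=-1; μ^(4)=-8

((0, 0, 0, 1, 0, 0); (1, 2, 2, 1, 1, 1); (0, 0, 0, 1, 1, 0); (0, 0, 2, 0, 1, 0))


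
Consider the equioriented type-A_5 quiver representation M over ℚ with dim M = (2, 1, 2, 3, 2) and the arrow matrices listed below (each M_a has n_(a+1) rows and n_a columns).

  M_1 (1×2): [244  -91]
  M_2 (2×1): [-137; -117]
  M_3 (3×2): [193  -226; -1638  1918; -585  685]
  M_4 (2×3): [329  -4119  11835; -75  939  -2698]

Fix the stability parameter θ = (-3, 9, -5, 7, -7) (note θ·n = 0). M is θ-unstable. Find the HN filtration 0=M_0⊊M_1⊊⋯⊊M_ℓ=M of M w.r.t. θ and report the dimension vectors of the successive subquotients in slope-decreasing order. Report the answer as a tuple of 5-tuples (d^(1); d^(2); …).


Via rank(M_{q-1}∘⋯∘M_p): M ≅ I[1,1], I[1,5], I[3,5], I[4,4].
μ_θ-semistable layers: μ^(1)=7; μ^(2)=1; μ^(3)=0; μ^(4)=-3; μ^(5)=-5

((0, 0, 0, 1, 0); (0, 1, 1, 1, 1); (0, 0, 0, 1, 1); (2, 0, 0, 0, 0); (0, 0, 1, 0, 0))


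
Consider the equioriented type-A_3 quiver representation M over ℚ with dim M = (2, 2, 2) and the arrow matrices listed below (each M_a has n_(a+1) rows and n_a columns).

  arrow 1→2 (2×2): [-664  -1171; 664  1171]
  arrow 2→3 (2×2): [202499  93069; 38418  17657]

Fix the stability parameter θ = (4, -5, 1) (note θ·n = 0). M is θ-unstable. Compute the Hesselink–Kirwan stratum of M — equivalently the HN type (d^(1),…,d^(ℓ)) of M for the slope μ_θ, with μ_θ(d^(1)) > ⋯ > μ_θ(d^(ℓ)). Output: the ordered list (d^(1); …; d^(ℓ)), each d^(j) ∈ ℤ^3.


Via rank(M_{q-1}∘⋯∘M_p): M ≅ I[1,1], I[1,3], I[2,3].
μ_θ-semistable layers: μ^(1)=4; μ^(2)=1; μ^(3)=-1/2; μ^(4)=-5

((1, 0, 0); (0, 0, 2); (1, 1, 0); (0, 1, 0))


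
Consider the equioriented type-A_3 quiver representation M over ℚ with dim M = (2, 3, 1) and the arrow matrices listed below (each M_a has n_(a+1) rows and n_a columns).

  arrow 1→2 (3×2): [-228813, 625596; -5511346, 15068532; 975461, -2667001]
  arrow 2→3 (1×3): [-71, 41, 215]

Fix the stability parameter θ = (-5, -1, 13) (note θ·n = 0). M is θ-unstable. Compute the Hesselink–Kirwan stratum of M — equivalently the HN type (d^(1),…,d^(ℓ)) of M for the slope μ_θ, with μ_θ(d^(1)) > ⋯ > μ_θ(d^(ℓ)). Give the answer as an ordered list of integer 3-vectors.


Barcode: M ≅ I[1,2], I[1,3], I[2,2]. HN layers by μ_θ (3 steps, strictly decreasing):
  μ^(1)=13; μ^(2)=-1; μ^(3)=-5

((0, 0, 1); (0, 3, 0); (2, 0, 0))


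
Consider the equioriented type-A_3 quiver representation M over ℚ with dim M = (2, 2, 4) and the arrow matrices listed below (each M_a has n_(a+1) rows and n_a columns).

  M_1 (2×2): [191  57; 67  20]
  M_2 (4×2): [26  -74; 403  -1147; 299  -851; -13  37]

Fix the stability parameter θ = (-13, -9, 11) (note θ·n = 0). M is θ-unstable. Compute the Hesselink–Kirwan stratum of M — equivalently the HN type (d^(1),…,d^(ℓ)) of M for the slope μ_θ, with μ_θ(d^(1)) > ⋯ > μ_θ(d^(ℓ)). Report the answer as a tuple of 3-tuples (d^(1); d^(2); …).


Barcode: M ≅ I[1,2], I[1,3], I[3,3]^3. HN layers by μ_θ (3 steps, strictly decreasing):
  μ^(1)=11; μ^(2)=-9; μ^(3)=-13

((0, 0, 4); (0, 2, 0); (2, 0, 0))


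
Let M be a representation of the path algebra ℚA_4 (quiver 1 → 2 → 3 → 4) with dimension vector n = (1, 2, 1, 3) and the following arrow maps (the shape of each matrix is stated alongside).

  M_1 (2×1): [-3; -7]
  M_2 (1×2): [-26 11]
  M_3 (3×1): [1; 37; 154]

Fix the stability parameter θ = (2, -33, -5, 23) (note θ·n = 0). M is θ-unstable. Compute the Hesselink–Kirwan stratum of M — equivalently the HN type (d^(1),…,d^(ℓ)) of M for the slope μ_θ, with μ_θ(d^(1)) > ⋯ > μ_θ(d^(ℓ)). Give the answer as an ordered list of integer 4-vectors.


Interval decomposition of M: I[1,4], I[2,2], I[4,4]^2.
HN type (ℓ=4): μ^(1)=23; μ^(2)=-5; μ^(3)=-31/2; μ^(4)=-33

((0, 0, 0, 3); (0, 0, 1, 0); (1, 1, 0, 0); (0, 1, 0, 0))


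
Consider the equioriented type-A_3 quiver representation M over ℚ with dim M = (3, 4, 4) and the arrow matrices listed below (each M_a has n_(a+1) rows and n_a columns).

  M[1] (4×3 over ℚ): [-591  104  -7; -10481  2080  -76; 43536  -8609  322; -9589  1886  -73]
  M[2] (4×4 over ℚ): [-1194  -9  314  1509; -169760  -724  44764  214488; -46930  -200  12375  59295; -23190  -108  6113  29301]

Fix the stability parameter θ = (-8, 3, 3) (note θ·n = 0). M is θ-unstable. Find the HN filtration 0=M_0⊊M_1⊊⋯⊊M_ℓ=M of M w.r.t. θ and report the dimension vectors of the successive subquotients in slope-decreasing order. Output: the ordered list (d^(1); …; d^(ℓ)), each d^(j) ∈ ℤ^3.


Interval decomposition of M: I[1,2], I[1,3]^2, I[2,2], I[3,3]^2.
HN type (ℓ=2): μ^(1)=3; μ^(2)=-8

((0, 4, 4); (3, 0, 0))


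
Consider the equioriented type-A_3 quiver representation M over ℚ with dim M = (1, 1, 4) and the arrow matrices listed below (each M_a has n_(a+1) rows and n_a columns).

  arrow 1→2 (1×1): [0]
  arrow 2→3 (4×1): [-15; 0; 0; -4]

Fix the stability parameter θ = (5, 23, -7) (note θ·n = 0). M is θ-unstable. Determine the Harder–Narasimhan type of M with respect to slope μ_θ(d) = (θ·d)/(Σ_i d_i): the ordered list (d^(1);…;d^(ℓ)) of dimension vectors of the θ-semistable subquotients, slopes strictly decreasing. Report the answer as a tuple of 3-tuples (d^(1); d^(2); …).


Barcode: M ≅ I[1,1], I[2,3], I[3,3]^3. HN layers by μ_θ (3 steps, strictly decreasing):
  μ^(1)=8; μ^(2)=5; μ^(3)=-7

((0, 1, 1); (1, 0, 0); (0, 0, 3))


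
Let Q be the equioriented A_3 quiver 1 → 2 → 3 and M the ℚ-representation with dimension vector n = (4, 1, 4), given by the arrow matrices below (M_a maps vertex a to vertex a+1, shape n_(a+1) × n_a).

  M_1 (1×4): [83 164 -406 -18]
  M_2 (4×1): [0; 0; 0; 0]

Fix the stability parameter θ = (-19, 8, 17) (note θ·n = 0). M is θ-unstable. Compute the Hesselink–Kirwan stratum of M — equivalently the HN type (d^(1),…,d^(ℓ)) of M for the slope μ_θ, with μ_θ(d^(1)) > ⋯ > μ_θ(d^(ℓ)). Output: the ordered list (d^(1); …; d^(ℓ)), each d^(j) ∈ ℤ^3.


Via rank(M_{q-1}∘⋯∘M_p): M ≅ I[1,1]^3, I[1,2], I[3,3]^4.
μ_θ-semistable layers: μ^(1)=17; μ^(2)=8; μ^(3)=-19

((0, 0, 4); (0, 1, 0); (4, 0, 0))
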